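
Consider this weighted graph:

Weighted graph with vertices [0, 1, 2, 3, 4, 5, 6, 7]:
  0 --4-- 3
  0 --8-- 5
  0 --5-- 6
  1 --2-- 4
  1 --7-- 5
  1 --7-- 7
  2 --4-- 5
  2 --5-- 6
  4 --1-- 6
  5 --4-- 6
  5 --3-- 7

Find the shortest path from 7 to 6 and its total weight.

Using Dijkstra's algorithm from vertex 7:
Shortest path: 7 -> 5 -> 6
Total weight: 3 + 4 = 7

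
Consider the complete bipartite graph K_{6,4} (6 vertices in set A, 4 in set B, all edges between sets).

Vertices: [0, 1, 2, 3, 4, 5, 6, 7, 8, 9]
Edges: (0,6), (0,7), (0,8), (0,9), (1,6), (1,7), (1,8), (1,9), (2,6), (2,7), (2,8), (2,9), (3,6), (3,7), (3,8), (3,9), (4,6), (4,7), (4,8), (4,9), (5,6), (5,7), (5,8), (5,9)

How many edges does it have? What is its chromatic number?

K_{6,4} has 6 * 4 = 24 edges.
Bipartite graphs have chromatic number 2 (color each partition differently).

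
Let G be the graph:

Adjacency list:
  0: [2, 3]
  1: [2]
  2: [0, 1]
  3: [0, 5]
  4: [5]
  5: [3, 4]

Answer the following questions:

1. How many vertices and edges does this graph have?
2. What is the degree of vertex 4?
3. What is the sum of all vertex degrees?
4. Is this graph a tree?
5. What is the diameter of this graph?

Count: 6 vertices, 5 edges.
Vertex 4 has neighbors [5], degree = 1.
Handshaking lemma: 2 * 5 = 10.
A graph is a tree iff it is connected and has exactly n-1 edges. This graph is connected (all 6 vertices in one component) and has 6-1 = 5 edges. It is a tree.
Diameter (longest shortest path) = 5.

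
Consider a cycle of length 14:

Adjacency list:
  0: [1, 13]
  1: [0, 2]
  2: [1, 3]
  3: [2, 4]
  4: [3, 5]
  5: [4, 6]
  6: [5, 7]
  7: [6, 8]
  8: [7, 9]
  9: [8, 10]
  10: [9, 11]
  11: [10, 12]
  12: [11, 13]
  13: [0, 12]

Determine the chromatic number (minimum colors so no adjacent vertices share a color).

This is an even cycle (C_14). Even cycles are bipartite.
Chromatic number = 2.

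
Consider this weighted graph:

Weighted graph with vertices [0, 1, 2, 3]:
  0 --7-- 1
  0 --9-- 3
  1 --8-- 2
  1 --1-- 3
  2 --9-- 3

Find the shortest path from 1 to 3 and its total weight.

Using Dijkstra's algorithm from vertex 1:
Shortest path: 1 -> 3
Total weight: 1 = 1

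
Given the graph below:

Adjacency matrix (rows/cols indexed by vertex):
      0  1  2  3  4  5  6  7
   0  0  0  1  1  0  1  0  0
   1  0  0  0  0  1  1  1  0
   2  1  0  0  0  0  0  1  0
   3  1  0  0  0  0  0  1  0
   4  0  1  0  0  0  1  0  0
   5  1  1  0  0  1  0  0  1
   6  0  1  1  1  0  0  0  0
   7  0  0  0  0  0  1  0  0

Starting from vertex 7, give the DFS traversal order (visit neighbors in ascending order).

DFS from vertex 7 (neighbors processed in ascending order):
Visit order: 7, 5, 0, 2, 6, 1, 4, 3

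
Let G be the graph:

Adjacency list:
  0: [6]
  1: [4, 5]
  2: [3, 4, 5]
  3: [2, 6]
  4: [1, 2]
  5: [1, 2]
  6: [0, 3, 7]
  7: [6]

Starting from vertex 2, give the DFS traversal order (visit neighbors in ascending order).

DFS from vertex 2 (neighbors processed in ascending order):
Visit order: 2, 3, 6, 0, 7, 4, 1, 5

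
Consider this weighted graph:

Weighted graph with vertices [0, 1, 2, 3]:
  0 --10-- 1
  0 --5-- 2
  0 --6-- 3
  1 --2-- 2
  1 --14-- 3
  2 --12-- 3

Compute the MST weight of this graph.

Applying Kruskal's algorithm (sort edges by weight, add if no cycle):
  Add (1,2) w=2
  Add (0,2) w=5
  Add (0,3) w=6
  Skip (0,1) w=10 (creates cycle)
  Skip (2,3) w=12 (creates cycle)
  Skip (1,3) w=14 (creates cycle)
MST weight = 13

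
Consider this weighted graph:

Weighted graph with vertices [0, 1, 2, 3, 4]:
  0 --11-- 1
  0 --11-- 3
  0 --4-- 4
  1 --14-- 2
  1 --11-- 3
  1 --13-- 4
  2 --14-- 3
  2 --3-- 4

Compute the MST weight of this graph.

Applying Kruskal's algorithm (sort edges by weight, add if no cycle):
  Add (2,4) w=3
  Add (0,4) w=4
  Add (0,3) w=11
  Add (0,1) w=11
  Skip (1,3) w=11 (creates cycle)
  Skip (1,4) w=13 (creates cycle)
  Skip (1,2) w=14 (creates cycle)
  Skip (2,3) w=14 (creates cycle)
MST weight = 29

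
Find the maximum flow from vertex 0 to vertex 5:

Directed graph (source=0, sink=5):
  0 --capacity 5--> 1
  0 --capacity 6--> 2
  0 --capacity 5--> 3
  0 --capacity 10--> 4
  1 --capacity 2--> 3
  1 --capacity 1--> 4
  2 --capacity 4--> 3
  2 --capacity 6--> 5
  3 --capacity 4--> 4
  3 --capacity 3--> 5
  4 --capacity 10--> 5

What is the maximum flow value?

Computing max flow:
  Flow on (0->1): 3/5
  Flow on (0->2): 6/6
  Flow on (0->3): 1/5
  Flow on (0->4): 9/10
  Flow on (1->3): 2/2
  Flow on (1->4): 1/1
  Flow on (2->5): 6/6
  Flow on (3->5): 3/3
  Flow on (4->5): 10/10
Maximum flow = 19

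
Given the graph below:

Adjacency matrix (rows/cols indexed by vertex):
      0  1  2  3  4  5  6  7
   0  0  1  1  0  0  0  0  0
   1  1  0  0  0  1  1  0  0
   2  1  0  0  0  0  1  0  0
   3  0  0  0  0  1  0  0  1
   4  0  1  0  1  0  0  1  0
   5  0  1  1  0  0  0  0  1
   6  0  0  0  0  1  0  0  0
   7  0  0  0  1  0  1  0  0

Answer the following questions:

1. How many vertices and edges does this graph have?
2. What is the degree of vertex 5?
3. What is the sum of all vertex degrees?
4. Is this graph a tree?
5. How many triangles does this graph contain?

Count: 8 vertices, 9 edges.
Vertex 5 has neighbors [1, 2, 7], degree = 3.
Handshaking lemma: 2 * 9 = 18.
A tree on 8 vertices has 7 edges. This graph has 9 edges (2 extra). Not a tree.
Number of triangles = 0.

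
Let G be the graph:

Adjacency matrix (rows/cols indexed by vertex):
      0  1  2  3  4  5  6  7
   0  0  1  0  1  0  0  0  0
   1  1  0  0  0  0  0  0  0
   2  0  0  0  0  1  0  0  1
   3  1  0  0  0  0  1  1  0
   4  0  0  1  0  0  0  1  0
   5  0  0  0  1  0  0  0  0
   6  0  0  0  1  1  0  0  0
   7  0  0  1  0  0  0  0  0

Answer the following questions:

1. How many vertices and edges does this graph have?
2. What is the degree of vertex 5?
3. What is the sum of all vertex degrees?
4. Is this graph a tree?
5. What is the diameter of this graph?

Count: 8 vertices, 7 edges.
Vertex 5 has neighbors [3], degree = 1.
Handshaking lemma: 2 * 7 = 14.
A graph is a tree iff it is connected and has exactly n-1 edges. This graph is connected (all 8 vertices in one component) and has 8-1 = 7 edges. It is a tree.
Diameter (longest shortest path) = 6.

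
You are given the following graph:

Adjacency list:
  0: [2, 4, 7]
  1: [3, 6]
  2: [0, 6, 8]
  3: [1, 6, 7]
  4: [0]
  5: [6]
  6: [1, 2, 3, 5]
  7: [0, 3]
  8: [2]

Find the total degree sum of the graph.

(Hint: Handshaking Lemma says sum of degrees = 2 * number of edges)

Count edges: 10 edges.
By Handshaking Lemma: sum of degrees = 2 * 10 = 20.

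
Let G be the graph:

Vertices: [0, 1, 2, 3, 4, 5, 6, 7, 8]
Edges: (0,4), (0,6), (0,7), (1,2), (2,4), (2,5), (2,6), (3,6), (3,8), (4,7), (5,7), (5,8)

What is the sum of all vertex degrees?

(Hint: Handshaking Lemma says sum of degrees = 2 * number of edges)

Count edges: 12 edges.
By Handshaking Lemma: sum of degrees = 2 * 12 = 24.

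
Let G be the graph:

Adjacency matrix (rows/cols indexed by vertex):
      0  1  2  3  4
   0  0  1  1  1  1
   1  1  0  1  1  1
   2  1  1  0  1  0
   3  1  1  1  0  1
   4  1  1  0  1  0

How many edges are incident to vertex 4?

Vertex 4 has neighbors [0, 1, 3], so deg(4) = 3.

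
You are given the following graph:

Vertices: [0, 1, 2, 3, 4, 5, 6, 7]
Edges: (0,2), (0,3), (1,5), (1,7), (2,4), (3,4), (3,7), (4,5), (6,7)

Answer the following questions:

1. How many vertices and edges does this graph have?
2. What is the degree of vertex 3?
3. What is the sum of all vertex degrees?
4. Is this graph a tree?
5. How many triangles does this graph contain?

Count: 8 vertices, 9 edges.
Vertex 3 has neighbors [0, 4, 7], degree = 3.
Handshaking lemma: 2 * 9 = 18.
A tree on 8 vertices has 7 edges. This graph has 9 edges (2 extra). Not a tree.
Number of triangles = 0.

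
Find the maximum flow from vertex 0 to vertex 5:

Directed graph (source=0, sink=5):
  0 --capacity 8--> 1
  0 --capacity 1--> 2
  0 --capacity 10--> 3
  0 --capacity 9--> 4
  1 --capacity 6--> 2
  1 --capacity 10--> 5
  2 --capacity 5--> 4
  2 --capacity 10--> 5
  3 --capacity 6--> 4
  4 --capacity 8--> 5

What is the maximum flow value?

Computing max flow:
  Flow on (0->1): 8/8
  Flow on (0->2): 1/1
  Flow on (0->3): 6/10
  Flow on (0->4): 2/9
  Flow on (1->5): 8/10
  Flow on (2->5): 1/10
  Flow on (3->4): 6/6
  Flow on (4->5): 8/8
Maximum flow = 17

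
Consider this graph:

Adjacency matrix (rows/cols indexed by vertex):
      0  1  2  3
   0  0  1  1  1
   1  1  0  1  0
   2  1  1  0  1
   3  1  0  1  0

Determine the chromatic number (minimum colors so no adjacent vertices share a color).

The graph has a maximum clique of size 3 (lower bound on chromatic number).
A valid 3-coloring: {0: 0, 1: 2, 2: 1, 3: 2}.
Chromatic number = 3.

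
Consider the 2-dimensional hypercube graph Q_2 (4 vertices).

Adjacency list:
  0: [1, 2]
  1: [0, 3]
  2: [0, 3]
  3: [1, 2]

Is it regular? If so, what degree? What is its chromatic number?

In Q_2, every vertex has exactly 2 neighbors (flip one of 2 bits), so it is 2-regular.
Q_2 is bipartite (partition by bit-parity), so chromatic number = 2.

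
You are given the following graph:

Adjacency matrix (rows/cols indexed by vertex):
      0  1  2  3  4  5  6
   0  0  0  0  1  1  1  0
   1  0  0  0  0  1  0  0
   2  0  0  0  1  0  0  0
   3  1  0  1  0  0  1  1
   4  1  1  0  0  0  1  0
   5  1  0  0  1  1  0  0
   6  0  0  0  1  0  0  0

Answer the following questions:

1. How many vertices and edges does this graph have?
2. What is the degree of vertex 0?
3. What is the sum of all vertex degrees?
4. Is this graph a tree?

Count: 7 vertices, 8 edges.
Vertex 0 has neighbors [3, 4, 5], degree = 3.
Handshaking lemma: 2 * 8 = 16.
A tree on 7 vertices has 6 edges. This graph has 8 edges (2 extra). Not a tree.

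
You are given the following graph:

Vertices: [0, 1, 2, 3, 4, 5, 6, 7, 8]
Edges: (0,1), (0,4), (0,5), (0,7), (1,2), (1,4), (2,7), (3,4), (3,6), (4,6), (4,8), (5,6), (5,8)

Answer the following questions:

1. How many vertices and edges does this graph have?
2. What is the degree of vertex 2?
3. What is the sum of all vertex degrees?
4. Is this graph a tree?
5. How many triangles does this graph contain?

Count: 9 vertices, 13 edges.
Vertex 2 has neighbors [1, 7], degree = 2.
Handshaking lemma: 2 * 13 = 26.
A tree on 9 vertices has 8 edges. This graph has 13 edges (5 extra). Not a tree.
Number of triangles = 2.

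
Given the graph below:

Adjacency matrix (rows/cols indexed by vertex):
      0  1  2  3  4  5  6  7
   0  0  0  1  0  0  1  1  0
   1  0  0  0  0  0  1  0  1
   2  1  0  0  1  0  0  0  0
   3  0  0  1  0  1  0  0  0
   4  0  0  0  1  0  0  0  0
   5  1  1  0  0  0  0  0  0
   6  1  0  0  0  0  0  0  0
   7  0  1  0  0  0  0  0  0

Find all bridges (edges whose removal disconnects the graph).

A bridge is an edge whose removal increases the number of connected components.
Bridges found: (0,2), (0,5), (0,6), (1,5), (1,7), (2,3), (3,4)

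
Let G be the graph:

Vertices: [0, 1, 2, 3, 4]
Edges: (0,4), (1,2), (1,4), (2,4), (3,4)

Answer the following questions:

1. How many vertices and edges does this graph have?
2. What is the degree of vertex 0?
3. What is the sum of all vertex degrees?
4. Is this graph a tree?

Count: 5 vertices, 5 edges.
Vertex 0 has neighbors [4], degree = 1.
Handshaking lemma: 2 * 5 = 10.
A tree on 5 vertices has 4 edges. This graph has 5 edges (1 extra). Not a tree.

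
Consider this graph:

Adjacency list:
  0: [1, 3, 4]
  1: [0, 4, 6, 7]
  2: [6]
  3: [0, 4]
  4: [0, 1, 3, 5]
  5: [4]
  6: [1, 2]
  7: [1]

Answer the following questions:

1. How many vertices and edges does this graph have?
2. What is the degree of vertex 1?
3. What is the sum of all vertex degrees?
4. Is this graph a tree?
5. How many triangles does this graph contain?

Count: 8 vertices, 9 edges.
Vertex 1 has neighbors [0, 4, 6, 7], degree = 4.
Handshaking lemma: 2 * 9 = 18.
A tree on 8 vertices has 7 edges. This graph has 9 edges (2 extra). Not a tree.
Number of triangles = 2.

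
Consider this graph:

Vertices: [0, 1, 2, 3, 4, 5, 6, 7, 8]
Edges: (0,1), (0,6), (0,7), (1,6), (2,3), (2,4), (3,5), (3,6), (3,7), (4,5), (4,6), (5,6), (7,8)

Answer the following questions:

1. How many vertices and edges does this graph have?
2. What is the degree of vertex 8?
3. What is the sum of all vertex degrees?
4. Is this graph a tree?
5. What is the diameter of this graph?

Count: 9 vertices, 13 edges.
Vertex 8 has neighbors [7], degree = 1.
Handshaking lemma: 2 * 13 = 26.
A tree on 9 vertices has 8 edges. This graph has 13 edges (5 extra). Not a tree.
Diameter (longest shortest path) = 4.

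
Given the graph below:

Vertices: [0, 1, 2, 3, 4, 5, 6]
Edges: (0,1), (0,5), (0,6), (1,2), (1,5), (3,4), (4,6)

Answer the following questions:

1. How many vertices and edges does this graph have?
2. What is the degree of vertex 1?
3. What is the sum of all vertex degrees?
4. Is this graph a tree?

Count: 7 vertices, 7 edges.
Vertex 1 has neighbors [0, 2, 5], degree = 3.
Handshaking lemma: 2 * 7 = 14.
A tree on 7 vertices has 6 edges. This graph has 7 edges (1 extra). Not a tree.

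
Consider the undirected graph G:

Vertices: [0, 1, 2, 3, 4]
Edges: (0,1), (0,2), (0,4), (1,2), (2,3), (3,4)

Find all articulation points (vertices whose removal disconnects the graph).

No articulation points. The graph is biconnected.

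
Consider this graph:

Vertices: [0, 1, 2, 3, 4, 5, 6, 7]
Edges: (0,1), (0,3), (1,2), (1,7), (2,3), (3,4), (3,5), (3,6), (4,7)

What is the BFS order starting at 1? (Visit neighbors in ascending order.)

BFS from vertex 1 (neighbors processed in ascending order):
Visit order: 1, 0, 2, 7, 3, 4, 5, 6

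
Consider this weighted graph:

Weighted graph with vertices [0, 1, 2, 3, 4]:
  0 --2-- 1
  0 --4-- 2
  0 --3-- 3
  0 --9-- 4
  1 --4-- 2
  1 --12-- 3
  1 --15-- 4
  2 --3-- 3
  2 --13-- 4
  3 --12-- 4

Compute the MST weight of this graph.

Applying Kruskal's algorithm (sort edges by weight, add if no cycle):
  Add (0,1) w=2
  Add (0,3) w=3
  Add (2,3) w=3
  Skip (0,2) w=4 (creates cycle)
  Skip (1,2) w=4 (creates cycle)
  Add (0,4) w=9
  Skip (1,3) w=12 (creates cycle)
  Skip (3,4) w=12 (creates cycle)
  Skip (2,4) w=13 (creates cycle)
  Skip (1,4) w=15 (creates cycle)
MST weight = 17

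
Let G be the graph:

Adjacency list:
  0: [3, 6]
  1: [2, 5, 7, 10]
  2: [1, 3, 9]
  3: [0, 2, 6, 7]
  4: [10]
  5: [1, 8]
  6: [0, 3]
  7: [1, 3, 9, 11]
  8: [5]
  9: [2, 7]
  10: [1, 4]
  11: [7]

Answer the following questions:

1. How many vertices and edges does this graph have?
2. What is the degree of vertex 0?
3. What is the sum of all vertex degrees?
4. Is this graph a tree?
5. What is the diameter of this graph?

Count: 12 vertices, 14 edges.
Vertex 0 has neighbors [3, 6], degree = 2.
Handshaking lemma: 2 * 14 = 28.
A tree on 12 vertices has 11 edges. This graph has 14 edges (3 extra). Not a tree.
Diameter (longest shortest path) = 5.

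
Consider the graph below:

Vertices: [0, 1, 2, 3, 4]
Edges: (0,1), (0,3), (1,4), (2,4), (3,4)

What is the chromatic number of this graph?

The graph has a maximum clique of size 2 (lower bound on chromatic number).
A valid 2-coloring: {0: 0, 1: 1, 2: 1, 3: 1, 4: 0}.
Chromatic number = 2.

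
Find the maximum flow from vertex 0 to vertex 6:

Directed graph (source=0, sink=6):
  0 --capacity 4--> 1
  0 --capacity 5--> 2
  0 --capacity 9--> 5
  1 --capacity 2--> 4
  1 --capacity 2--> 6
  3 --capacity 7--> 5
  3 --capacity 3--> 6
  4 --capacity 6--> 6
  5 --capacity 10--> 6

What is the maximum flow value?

Computing max flow:
  Flow on (0->1): 4/4
  Flow on (0->5): 9/9
  Flow on (1->4): 2/2
  Flow on (1->6): 2/2
  Flow on (4->6): 2/6
  Flow on (5->6): 9/10
Maximum flow = 13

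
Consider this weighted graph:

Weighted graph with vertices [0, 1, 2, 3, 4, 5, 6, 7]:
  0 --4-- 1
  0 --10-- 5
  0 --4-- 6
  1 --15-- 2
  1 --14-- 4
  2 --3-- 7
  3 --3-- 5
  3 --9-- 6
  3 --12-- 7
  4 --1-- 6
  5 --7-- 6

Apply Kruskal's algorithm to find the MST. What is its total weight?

Applying Kruskal's algorithm (sort edges by weight, add if no cycle):
  Add (4,6) w=1
  Add (2,7) w=3
  Add (3,5) w=3
  Add (0,6) w=4
  Add (0,1) w=4
  Add (5,6) w=7
  Skip (3,6) w=9 (creates cycle)
  Skip (0,5) w=10 (creates cycle)
  Add (3,7) w=12
  Skip (1,4) w=14 (creates cycle)
  Skip (1,2) w=15 (creates cycle)
MST weight = 34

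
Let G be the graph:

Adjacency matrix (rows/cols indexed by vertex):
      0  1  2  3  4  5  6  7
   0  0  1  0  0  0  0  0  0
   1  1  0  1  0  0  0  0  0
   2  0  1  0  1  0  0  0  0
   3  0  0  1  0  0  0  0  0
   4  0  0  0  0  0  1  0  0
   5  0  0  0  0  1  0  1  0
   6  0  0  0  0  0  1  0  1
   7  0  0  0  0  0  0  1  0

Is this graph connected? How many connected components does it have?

Checking connectivity: the graph has 2 connected component(s).
Components: [[0, 1, 2, 3], [4, 5, 6, 7]]. The graph is NOT connected.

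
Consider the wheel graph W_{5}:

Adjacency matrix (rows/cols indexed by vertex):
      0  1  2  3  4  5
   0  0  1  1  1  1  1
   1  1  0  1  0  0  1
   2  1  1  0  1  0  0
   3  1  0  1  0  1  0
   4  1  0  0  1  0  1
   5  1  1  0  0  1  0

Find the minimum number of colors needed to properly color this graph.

W_{5} = C_{5} plus a hub adjacent to every cycle vertex.
The outer cycle needs 3 colors (odd cycle); the hub is adjacent to all of them so needs a fresh color.
Chromatic number = 3 + 1 = 4.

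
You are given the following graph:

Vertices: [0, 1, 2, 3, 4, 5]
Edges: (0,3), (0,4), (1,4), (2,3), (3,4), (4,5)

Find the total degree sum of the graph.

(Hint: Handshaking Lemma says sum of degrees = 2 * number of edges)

Count edges: 6 edges.
By Handshaking Lemma: sum of degrees = 2 * 6 = 12.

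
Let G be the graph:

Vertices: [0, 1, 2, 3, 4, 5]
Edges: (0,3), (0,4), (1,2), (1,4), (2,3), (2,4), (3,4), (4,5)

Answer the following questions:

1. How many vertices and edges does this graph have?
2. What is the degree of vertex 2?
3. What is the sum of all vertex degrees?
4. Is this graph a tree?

Count: 6 vertices, 8 edges.
Vertex 2 has neighbors [1, 3, 4], degree = 3.
Handshaking lemma: 2 * 8 = 16.
A tree on 6 vertices has 5 edges. This graph has 8 edges (3 extra). Not a tree.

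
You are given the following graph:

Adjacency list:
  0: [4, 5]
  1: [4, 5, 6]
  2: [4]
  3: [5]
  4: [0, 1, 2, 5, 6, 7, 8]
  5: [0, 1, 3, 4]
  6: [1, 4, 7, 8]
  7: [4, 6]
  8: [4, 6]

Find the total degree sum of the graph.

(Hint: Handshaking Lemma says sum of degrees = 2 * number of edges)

Count edges: 13 edges.
By Handshaking Lemma: sum of degrees = 2 * 13 = 26.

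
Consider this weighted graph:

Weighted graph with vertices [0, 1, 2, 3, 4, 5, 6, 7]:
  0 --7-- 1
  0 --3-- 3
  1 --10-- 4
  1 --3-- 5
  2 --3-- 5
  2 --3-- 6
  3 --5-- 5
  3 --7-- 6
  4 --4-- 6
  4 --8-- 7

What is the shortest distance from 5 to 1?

Using Dijkstra's algorithm from vertex 5:
Shortest path: 5 -> 1
Total weight: 3 = 3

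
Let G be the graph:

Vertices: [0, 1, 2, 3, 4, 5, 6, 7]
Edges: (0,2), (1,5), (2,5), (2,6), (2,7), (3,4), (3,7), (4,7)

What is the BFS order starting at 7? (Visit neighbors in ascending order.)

BFS from vertex 7 (neighbors processed in ascending order):
Visit order: 7, 2, 3, 4, 0, 5, 6, 1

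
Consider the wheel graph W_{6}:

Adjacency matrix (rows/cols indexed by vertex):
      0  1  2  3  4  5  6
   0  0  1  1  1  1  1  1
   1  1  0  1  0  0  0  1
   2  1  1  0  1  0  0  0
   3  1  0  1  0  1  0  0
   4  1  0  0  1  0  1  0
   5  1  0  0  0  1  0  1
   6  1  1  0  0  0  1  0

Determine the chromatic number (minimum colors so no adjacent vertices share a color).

W_{6} = C_{6} plus a hub adjacent to every cycle vertex.
The outer cycle needs 2 colors (even cycle); the hub is adjacent to all of them so needs a fresh color.
Chromatic number = 2 + 1 = 3.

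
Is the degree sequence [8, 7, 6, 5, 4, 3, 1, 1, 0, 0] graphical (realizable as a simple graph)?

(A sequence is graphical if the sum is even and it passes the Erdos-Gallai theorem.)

Sum of degrees = 35. Sum is odd, so the sequence is NOT graphical.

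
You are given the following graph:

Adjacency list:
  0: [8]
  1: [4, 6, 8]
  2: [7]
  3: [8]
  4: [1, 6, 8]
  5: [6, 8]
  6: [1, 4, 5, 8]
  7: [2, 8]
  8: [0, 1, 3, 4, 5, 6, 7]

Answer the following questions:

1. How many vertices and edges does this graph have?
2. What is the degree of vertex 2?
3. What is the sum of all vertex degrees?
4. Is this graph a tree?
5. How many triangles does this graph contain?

Count: 9 vertices, 12 edges.
Vertex 2 has neighbors [7], degree = 1.
Handshaking lemma: 2 * 12 = 24.
A tree on 9 vertices has 8 edges. This graph has 12 edges (4 extra). Not a tree.
Number of triangles = 5.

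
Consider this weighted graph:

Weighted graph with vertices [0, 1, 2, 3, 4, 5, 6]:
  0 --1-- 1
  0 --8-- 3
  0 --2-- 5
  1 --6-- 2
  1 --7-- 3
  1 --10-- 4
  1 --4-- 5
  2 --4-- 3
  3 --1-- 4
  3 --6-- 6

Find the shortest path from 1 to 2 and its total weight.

Using Dijkstra's algorithm from vertex 1:
Shortest path: 1 -> 2
Total weight: 6 = 6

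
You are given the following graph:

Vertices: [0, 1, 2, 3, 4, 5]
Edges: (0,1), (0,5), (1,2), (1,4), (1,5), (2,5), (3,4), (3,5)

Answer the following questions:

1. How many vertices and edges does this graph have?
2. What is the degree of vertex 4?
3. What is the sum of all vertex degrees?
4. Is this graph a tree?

Count: 6 vertices, 8 edges.
Vertex 4 has neighbors [1, 3], degree = 2.
Handshaking lemma: 2 * 8 = 16.
A tree on 6 vertices has 5 edges. This graph has 8 edges (3 extra). Not a tree.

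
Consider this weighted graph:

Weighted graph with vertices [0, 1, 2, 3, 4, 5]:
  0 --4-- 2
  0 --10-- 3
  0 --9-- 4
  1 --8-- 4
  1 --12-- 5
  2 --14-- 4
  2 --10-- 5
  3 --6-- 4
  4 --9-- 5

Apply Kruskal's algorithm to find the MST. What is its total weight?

Applying Kruskal's algorithm (sort edges by weight, add if no cycle):
  Add (0,2) w=4
  Add (3,4) w=6
  Add (1,4) w=8
  Add (0,4) w=9
  Add (4,5) w=9
  Skip (0,3) w=10 (creates cycle)
  Skip (2,5) w=10 (creates cycle)
  Skip (1,5) w=12 (creates cycle)
  Skip (2,4) w=14 (creates cycle)
MST weight = 36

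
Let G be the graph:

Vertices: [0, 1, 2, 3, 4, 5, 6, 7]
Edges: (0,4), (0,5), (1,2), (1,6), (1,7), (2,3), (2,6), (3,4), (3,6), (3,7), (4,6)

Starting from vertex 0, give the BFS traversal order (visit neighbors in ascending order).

BFS from vertex 0 (neighbors processed in ascending order):
Visit order: 0, 4, 5, 3, 6, 2, 7, 1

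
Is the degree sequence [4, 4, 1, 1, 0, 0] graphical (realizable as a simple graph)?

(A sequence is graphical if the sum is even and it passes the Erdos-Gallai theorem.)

Sum of degrees = 10. Sum is even but fails Erdos-Gallai. The sequence is NOT graphical.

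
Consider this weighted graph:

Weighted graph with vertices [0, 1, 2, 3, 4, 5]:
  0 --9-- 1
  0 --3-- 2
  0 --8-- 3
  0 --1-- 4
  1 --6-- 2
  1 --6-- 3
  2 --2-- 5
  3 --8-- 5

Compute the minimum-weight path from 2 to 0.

Using Dijkstra's algorithm from vertex 2:
Shortest path: 2 -> 0
Total weight: 3 = 3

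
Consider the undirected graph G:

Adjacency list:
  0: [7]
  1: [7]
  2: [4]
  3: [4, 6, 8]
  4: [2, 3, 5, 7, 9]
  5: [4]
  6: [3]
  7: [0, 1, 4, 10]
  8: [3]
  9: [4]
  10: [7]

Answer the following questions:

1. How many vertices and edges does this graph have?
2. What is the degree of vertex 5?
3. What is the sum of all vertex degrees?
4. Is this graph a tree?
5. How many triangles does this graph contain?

Count: 11 vertices, 10 edges.
Vertex 5 has neighbors [4], degree = 1.
Handshaking lemma: 2 * 10 = 20.
A graph is a tree iff it is connected and has exactly n-1 edges. This graph is connected (all 11 vertices in one component) and has 11-1 = 10 edges. It is a tree.
Number of triangles = 0.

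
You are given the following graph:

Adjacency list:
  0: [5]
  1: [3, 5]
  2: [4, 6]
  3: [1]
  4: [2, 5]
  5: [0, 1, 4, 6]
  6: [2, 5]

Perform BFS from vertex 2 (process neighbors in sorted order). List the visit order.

BFS from vertex 2 (neighbors processed in ascending order):
Visit order: 2, 4, 6, 5, 0, 1, 3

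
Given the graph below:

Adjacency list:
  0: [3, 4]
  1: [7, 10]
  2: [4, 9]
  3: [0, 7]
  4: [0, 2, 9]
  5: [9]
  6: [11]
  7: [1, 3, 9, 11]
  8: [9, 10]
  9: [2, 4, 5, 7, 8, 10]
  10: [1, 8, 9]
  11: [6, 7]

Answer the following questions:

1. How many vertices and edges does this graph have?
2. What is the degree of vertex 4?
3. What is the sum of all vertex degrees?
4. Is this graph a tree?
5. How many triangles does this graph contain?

Count: 12 vertices, 15 edges.
Vertex 4 has neighbors [0, 2, 9], degree = 3.
Handshaking lemma: 2 * 15 = 30.
A tree on 12 vertices has 11 edges. This graph has 15 edges (4 extra). Not a tree.
Number of triangles = 2.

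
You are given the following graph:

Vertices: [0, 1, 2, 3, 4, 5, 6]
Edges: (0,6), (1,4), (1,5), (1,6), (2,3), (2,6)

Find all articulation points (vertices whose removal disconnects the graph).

An articulation point is a vertex whose removal disconnects the graph.
Articulation points: [1, 2, 6]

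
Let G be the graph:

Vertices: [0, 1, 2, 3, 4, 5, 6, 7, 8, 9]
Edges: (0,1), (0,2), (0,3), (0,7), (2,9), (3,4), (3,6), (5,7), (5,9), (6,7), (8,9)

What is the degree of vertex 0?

Vertex 0 has neighbors [1, 2, 3, 7], so deg(0) = 4.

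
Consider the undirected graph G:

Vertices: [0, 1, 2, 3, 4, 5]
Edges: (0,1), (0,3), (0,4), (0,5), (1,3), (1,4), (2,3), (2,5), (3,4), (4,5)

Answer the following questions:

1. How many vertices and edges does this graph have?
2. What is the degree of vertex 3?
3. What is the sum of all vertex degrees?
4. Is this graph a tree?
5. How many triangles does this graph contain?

Count: 6 vertices, 10 edges.
Vertex 3 has neighbors [0, 1, 2, 4], degree = 4.
Handshaking lemma: 2 * 10 = 20.
A tree on 6 vertices has 5 edges. This graph has 10 edges (5 extra). Not a tree.
Number of triangles = 5.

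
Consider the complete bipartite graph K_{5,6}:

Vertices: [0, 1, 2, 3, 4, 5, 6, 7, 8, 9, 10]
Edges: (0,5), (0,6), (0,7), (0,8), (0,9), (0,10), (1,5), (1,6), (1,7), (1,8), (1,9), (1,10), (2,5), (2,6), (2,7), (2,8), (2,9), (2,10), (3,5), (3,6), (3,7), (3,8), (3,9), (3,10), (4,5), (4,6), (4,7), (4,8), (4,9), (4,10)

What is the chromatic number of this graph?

K_{5,6} is bipartite: vertices split into two independent sets of size 5 and 6.
Color one set 0, the other 1. No adjacent vertices share a color.
Chromatic number = 2.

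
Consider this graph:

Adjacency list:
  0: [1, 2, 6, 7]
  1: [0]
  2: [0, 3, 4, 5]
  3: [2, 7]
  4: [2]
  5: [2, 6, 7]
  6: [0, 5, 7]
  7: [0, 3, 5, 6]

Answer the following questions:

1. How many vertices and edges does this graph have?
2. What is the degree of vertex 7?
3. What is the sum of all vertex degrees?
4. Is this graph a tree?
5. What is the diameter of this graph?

Count: 8 vertices, 11 edges.
Vertex 7 has neighbors [0, 3, 5, 6], degree = 4.
Handshaking lemma: 2 * 11 = 22.
A tree on 8 vertices has 7 edges. This graph has 11 edges (4 extra). Not a tree.
Diameter (longest shortest path) = 3.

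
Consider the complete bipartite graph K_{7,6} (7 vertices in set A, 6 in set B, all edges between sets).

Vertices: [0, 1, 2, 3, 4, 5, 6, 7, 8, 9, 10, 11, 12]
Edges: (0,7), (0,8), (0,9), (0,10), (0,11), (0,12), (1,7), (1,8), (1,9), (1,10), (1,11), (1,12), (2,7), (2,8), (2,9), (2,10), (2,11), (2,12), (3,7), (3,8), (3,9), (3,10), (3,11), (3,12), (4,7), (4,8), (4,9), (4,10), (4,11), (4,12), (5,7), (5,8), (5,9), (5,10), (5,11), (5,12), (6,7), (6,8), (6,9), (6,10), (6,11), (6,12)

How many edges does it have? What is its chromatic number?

K_{7,6} has 7 * 6 = 42 edges.
Bipartite graphs have chromatic number 2 (color each partition differently).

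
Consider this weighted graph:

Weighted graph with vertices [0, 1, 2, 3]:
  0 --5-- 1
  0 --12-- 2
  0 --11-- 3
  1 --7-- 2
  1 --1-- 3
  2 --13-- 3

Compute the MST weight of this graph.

Applying Kruskal's algorithm (sort edges by weight, add if no cycle):
  Add (1,3) w=1
  Add (0,1) w=5
  Add (1,2) w=7
  Skip (0,3) w=11 (creates cycle)
  Skip (0,2) w=12 (creates cycle)
  Skip (2,3) w=13 (creates cycle)
MST weight = 13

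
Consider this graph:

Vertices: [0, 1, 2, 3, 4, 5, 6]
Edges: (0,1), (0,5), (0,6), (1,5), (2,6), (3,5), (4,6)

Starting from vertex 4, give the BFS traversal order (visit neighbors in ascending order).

BFS from vertex 4 (neighbors processed in ascending order):
Visit order: 4, 6, 0, 2, 1, 5, 3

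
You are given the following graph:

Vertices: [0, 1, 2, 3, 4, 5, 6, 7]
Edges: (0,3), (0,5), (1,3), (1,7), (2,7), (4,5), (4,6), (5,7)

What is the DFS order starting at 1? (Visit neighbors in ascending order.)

DFS from vertex 1 (neighbors processed in ascending order):
Visit order: 1, 3, 0, 5, 4, 6, 7, 2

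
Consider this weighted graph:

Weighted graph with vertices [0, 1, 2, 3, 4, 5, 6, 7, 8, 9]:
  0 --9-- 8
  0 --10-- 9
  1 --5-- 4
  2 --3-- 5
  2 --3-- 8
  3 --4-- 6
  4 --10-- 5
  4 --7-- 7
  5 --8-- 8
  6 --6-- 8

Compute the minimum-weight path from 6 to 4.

Using Dijkstra's algorithm from vertex 6:
Shortest path: 6 -> 8 -> 2 -> 5 -> 4
Total weight: 6 + 3 + 3 + 10 = 22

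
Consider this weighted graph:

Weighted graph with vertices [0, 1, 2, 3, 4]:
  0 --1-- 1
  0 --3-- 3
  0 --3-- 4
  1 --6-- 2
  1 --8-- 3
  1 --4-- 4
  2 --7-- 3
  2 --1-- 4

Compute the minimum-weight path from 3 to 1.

Using Dijkstra's algorithm from vertex 3:
Shortest path: 3 -> 0 -> 1
Total weight: 3 + 1 = 4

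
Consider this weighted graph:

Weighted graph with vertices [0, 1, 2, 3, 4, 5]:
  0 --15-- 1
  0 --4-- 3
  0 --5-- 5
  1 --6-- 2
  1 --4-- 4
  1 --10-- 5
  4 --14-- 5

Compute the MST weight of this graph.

Applying Kruskal's algorithm (sort edges by weight, add if no cycle):
  Add (0,3) w=4
  Add (1,4) w=4
  Add (0,5) w=5
  Add (1,2) w=6
  Add (1,5) w=10
  Skip (4,5) w=14 (creates cycle)
  Skip (0,1) w=15 (creates cycle)
MST weight = 29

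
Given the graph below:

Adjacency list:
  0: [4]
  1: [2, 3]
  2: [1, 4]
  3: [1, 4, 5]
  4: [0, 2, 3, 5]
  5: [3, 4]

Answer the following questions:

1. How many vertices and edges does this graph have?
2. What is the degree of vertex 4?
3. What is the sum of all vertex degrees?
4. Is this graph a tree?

Count: 6 vertices, 7 edges.
Vertex 4 has neighbors [0, 2, 3, 5], degree = 4.
Handshaking lemma: 2 * 7 = 14.
A tree on 6 vertices has 5 edges. This graph has 7 edges (2 extra). Not a tree.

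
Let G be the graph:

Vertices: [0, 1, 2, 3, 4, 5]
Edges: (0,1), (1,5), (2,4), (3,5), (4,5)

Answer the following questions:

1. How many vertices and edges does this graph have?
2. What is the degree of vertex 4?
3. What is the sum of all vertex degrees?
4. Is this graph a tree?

Count: 6 vertices, 5 edges.
Vertex 4 has neighbors [2, 5], degree = 2.
Handshaking lemma: 2 * 5 = 10.
A graph is a tree iff it is connected and has exactly n-1 edges. This graph is connected (all 6 vertices in one component) and has 6-1 = 5 edges. It is a tree.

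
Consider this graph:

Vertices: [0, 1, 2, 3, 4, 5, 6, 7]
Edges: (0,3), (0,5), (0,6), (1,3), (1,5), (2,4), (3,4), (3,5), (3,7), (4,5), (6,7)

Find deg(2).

Vertex 2 has neighbors [4], so deg(2) = 1.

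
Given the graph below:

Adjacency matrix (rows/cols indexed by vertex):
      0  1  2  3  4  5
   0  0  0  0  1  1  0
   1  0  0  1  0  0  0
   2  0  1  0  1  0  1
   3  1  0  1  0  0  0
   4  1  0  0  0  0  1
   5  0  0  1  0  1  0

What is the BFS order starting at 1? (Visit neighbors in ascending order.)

BFS from vertex 1 (neighbors processed in ascending order):
Visit order: 1, 2, 3, 5, 0, 4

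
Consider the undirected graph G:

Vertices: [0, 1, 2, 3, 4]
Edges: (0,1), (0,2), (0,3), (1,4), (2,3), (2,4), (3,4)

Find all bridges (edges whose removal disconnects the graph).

No bridges found. The graph is 2-edge-connected (no single edge removal disconnects it).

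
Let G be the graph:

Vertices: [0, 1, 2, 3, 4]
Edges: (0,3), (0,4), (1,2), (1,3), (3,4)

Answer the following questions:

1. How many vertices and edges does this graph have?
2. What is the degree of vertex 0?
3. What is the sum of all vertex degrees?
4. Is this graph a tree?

Count: 5 vertices, 5 edges.
Vertex 0 has neighbors [3, 4], degree = 2.
Handshaking lemma: 2 * 5 = 10.
A tree on 5 vertices has 4 edges. This graph has 5 edges (1 extra). Not a tree.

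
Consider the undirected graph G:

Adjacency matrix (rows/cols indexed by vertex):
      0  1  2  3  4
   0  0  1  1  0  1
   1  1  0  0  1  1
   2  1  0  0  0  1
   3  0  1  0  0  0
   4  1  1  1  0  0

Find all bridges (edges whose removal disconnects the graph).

A bridge is an edge whose removal increases the number of connected components.
Bridges found: (1,3)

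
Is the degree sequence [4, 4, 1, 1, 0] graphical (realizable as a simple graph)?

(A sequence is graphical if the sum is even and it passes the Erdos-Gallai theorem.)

Sum of degrees = 10. Sum is even but fails Erdos-Gallai. The sequence is NOT graphical.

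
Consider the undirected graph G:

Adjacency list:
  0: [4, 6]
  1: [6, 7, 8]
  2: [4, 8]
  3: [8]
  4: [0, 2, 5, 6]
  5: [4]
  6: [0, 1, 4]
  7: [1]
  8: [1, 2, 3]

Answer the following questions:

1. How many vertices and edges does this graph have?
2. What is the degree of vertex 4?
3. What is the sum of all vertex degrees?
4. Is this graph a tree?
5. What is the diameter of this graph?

Count: 9 vertices, 10 edges.
Vertex 4 has neighbors [0, 2, 5, 6], degree = 4.
Handshaking lemma: 2 * 10 = 20.
A tree on 9 vertices has 8 edges. This graph has 10 edges (2 extra). Not a tree.
Diameter (longest shortest path) = 4.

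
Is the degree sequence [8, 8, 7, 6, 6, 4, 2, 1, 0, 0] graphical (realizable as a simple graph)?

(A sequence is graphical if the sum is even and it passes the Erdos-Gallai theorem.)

Sum of degrees = 42. Sum is even but fails Erdos-Gallai. The sequence is NOT graphical.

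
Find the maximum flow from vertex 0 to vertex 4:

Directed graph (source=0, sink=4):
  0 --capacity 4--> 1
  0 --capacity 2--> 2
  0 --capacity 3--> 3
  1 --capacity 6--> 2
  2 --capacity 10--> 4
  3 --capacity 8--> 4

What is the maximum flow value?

Computing max flow:
  Flow on (0->1): 4/4
  Flow on (0->2): 2/2
  Flow on (0->3): 3/3
  Flow on (1->2): 4/6
  Flow on (2->4): 6/10
  Flow on (3->4): 3/8
Maximum flow = 9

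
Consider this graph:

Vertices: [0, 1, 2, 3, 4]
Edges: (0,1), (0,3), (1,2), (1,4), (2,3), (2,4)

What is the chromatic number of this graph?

The graph has a maximum clique of size 3 (lower bound on chromatic number).
A valid 3-coloring: {0: 1, 1: 0, 2: 1, 3: 0, 4: 2}.
Chromatic number = 3.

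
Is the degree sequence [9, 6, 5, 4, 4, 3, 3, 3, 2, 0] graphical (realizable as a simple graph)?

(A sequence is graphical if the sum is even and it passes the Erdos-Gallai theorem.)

Sum of degrees = 39. Sum is odd, so the sequence is NOT graphical.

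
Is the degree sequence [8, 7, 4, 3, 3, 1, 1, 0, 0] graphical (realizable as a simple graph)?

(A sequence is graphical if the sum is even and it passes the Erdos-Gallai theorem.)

Sum of degrees = 27. Sum is odd, so the sequence is NOT graphical.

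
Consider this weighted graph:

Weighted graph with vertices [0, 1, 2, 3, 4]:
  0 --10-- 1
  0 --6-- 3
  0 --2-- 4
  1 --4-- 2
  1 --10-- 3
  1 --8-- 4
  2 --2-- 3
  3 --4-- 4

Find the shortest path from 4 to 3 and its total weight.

Using Dijkstra's algorithm from vertex 4:
Shortest path: 4 -> 3
Total weight: 4 = 4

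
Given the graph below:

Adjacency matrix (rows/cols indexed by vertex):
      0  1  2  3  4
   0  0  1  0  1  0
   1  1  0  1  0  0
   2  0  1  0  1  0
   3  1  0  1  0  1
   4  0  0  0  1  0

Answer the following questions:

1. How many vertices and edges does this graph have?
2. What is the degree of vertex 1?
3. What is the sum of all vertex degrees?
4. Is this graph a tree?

Count: 5 vertices, 5 edges.
Vertex 1 has neighbors [0, 2], degree = 2.
Handshaking lemma: 2 * 5 = 10.
A tree on 5 vertices has 4 edges. This graph has 5 edges (1 extra). Not a tree.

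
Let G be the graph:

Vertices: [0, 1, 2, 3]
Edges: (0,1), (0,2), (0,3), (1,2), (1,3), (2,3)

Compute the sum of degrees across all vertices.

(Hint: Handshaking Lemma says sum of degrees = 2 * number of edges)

Count edges: 6 edges.
By Handshaking Lemma: sum of degrees = 2 * 6 = 12.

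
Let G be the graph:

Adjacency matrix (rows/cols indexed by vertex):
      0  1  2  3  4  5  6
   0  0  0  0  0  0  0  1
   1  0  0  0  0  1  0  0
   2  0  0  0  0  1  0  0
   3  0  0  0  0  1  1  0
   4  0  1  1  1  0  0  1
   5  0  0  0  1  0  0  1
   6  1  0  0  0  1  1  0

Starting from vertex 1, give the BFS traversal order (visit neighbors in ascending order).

BFS from vertex 1 (neighbors processed in ascending order):
Visit order: 1, 4, 2, 3, 6, 5, 0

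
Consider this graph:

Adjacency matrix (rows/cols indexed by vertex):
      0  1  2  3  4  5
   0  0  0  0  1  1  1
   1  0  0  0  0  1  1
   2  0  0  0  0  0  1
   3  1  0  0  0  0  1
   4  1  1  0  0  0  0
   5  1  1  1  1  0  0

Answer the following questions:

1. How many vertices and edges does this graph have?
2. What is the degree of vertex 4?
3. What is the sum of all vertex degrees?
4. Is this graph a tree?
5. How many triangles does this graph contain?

Count: 6 vertices, 7 edges.
Vertex 4 has neighbors [0, 1], degree = 2.
Handshaking lemma: 2 * 7 = 14.
A tree on 6 vertices has 5 edges. This graph has 7 edges (2 extra). Not a tree.
Number of triangles = 1.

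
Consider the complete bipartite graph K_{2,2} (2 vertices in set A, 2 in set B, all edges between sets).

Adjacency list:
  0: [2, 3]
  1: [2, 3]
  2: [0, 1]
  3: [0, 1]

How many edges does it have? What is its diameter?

K_{2,2} has 2 * 2 = 4 edges.
Any vertex reaches any opposite-side vertex in 1 step; same-side vertices reach in 2 steps via any opposite-side vertex.
Diameter = 2.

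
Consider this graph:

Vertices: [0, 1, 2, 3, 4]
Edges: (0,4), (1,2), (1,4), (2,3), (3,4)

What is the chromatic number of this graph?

The graph has a maximum clique of size 2 (lower bound on chromatic number).
A valid 2-coloring: {0: 1, 1: 1, 2: 0, 3: 1, 4: 0}.
Chromatic number = 2.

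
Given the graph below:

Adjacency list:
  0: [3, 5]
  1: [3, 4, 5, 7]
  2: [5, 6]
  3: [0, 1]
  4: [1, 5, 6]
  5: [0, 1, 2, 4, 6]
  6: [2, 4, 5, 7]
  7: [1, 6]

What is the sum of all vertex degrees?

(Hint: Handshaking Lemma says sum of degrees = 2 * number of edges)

Count edges: 12 edges.
By Handshaking Lemma: sum of degrees = 2 * 12 = 24.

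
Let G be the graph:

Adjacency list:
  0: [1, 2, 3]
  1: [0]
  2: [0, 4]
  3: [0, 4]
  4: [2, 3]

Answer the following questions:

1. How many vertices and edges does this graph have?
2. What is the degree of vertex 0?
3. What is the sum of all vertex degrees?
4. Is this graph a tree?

Count: 5 vertices, 5 edges.
Vertex 0 has neighbors [1, 2, 3], degree = 3.
Handshaking lemma: 2 * 5 = 10.
A tree on 5 vertices has 4 edges. This graph has 5 edges (1 extra). Not a tree.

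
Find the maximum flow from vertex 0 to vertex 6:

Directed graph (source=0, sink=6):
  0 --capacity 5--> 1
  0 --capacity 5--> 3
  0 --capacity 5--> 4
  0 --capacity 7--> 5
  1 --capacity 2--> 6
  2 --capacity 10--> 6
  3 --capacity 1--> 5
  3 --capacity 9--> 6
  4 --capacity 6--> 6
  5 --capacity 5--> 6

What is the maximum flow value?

Computing max flow:
  Flow on (0->1): 2/5
  Flow on (0->3): 5/5
  Flow on (0->4): 5/5
  Flow on (0->5): 5/7
  Flow on (1->6): 2/2
  Flow on (3->6): 5/9
  Flow on (4->6): 5/6
  Flow on (5->6): 5/5
Maximum flow = 17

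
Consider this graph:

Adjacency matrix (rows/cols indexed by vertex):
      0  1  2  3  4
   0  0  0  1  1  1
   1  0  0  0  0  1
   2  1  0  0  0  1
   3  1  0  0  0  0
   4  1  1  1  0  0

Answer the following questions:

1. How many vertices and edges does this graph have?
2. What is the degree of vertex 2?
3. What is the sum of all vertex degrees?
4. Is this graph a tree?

Count: 5 vertices, 5 edges.
Vertex 2 has neighbors [0, 4], degree = 2.
Handshaking lemma: 2 * 5 = 10.
A tree on 5 vertices has 4 edges. This graph has 5 edges (1 extra). Not a tree.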